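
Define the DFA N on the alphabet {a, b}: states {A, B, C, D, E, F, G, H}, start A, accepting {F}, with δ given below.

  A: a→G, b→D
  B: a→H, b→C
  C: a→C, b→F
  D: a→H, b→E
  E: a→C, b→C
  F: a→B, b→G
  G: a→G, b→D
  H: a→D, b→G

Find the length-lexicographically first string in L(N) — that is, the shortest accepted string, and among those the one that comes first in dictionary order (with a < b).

A breadth-first search from A reaches an accepting state first via the path A → D → E → C → F on input bbab.
No string of length < 4 is accepted (BFS exhausts all shorter strings without reaching an accepting state), and bbab is the lexicographically least accepting string of length 4.

bbab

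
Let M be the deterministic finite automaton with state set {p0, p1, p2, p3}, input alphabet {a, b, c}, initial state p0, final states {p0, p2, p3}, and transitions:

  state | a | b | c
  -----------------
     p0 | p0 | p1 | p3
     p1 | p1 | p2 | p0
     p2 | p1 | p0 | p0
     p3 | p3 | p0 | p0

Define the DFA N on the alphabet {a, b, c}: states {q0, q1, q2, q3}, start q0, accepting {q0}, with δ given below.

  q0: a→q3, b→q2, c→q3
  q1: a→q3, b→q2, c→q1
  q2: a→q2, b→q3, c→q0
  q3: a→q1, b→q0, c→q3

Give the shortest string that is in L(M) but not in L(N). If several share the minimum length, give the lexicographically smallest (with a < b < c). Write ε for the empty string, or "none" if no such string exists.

The string a is accepted by M but not by N.
No shorter string lies in the difference, and a is the lexicographically first length-1 string in L(M) \ L(N).

a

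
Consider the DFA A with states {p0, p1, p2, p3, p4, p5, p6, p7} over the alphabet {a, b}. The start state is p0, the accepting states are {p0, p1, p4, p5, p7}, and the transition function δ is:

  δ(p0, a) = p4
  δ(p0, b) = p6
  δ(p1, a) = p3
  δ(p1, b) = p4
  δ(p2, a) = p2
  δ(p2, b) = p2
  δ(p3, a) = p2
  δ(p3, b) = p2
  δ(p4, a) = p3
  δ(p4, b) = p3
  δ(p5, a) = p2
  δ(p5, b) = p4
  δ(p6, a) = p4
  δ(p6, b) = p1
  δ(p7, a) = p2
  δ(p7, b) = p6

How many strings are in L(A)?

The useful subgraph on states {p0, p1, p4, p6} is acyclic, so L(A) is finite; the longest accepting path visits 4 useful states, giving maximum string length 3.
Counting accepting paths from p0 by length: 1 of length 0, 1 of length 1, 2 of length 2, 1 of length 3. Total 5.

5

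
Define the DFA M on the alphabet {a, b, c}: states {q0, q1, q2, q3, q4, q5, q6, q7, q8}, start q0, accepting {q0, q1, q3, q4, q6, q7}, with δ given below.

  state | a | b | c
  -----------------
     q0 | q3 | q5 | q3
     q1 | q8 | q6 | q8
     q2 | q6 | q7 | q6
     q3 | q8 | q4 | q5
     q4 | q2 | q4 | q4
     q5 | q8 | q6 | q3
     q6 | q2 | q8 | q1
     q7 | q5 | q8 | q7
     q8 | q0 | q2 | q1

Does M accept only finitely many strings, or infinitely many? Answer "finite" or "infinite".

infinite

State q0 is reachable from the start and can reach an accepting state, and it lies on the cycle q0 → q3 → q8 → q0.
Traversing that cycle any number of times yields accepted strings of unbounded length, so the language is infinite.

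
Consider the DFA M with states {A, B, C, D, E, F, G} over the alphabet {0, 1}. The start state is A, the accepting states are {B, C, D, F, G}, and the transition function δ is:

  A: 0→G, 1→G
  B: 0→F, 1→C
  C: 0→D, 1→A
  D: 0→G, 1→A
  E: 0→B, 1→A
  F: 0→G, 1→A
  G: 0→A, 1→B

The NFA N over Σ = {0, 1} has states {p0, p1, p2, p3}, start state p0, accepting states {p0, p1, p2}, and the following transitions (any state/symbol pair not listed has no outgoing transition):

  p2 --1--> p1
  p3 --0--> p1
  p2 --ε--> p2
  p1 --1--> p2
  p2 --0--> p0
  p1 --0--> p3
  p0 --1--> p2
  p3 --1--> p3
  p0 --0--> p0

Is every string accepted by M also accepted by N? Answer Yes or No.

No

The string 110 is in L(M) but not in L(N).
So L(M) ⊄ L(N).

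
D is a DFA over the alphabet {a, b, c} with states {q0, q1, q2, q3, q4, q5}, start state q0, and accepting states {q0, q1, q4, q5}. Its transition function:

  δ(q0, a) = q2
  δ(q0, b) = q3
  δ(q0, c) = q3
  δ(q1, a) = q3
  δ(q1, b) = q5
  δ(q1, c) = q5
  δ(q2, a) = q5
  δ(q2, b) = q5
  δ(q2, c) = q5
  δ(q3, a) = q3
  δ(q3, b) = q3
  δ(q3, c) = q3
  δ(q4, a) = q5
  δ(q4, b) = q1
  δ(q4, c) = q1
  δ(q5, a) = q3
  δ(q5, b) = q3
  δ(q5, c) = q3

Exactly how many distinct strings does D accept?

4

The useful subgraph on states {q0, q2, q5} is acyclic, so L(D) is finite; the longest accepting path visits 3 useful states, giving maximum string length 2.
Counting accepting paths from q0 by length: 1 of length 0, 3 of length 2. Total 4.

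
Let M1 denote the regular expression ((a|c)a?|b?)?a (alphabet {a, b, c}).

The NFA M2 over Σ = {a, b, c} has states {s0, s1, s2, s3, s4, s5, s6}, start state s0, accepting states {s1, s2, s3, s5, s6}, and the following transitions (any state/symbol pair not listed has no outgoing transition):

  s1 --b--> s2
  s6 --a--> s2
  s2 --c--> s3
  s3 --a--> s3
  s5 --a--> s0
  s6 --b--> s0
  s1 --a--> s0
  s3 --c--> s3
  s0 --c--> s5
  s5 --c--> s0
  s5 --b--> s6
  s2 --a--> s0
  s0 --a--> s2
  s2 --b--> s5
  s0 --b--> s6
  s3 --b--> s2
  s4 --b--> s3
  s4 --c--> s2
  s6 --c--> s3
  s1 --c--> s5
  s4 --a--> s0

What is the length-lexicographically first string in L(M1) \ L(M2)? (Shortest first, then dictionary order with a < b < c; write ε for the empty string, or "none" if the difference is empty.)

aa

The string aa is accepted by M1 but not by M2.
No shorter string lies in the difference, and aa is the lexicographically first length-2 string in L(M1) \ L(M2).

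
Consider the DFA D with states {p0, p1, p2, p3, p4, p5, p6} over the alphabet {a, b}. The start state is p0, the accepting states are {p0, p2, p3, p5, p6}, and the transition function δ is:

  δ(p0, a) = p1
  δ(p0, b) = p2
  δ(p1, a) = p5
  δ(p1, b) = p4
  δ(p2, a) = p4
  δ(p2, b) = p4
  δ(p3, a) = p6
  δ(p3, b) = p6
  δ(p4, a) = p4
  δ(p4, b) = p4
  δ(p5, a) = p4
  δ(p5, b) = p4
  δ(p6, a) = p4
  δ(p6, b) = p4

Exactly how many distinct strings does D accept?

The useful subgraph on states {p0, p1, p2, p5} is acyclic, so L(D) is finite; the longest accepting path visits 3 useful states, giving maximum string length 2.
Counting accepting paths from p0 by length: 1 of length 0, 1 of length 1, 1 of length 2. Total 3.

3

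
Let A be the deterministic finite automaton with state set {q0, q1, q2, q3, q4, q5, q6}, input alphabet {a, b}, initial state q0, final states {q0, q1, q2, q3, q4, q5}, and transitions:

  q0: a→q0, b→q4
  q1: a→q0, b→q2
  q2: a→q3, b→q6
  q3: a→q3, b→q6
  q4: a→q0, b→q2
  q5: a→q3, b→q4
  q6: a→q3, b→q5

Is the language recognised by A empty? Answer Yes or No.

The empty string ε is accepted: the run q0 ends in the accepting state q0.
Since at least one string is accepted, L(A) is not empty.

No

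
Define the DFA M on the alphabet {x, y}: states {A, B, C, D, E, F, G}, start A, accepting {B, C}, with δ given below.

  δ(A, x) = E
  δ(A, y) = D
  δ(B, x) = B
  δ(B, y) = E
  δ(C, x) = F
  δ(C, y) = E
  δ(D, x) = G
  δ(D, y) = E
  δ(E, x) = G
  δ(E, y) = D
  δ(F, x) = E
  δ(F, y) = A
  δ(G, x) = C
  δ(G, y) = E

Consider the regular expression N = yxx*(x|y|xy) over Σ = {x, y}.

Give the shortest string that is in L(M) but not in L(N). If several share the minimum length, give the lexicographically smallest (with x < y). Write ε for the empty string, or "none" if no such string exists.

xxx

The string xxx is accepted by M but not by N.
No shorter string lies in the difference, and xxx is the lexicographically first length-3 string in L(M) \ L(N).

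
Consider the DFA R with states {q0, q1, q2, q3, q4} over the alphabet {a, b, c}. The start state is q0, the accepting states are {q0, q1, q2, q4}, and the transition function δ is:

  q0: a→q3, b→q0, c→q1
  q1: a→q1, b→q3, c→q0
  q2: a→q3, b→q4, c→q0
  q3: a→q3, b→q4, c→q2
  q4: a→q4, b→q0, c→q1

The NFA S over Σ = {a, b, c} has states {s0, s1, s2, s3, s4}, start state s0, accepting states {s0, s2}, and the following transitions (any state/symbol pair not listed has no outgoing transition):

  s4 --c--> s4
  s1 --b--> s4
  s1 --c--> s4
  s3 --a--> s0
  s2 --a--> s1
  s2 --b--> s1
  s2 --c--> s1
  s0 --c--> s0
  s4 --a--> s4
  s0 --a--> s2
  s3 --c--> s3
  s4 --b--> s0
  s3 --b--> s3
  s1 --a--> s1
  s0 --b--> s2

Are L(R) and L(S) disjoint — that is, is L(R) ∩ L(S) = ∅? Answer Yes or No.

The empty string ε is accepted by both R and S.
Hence L(R) ∩ L(S) ≠ ∅.

No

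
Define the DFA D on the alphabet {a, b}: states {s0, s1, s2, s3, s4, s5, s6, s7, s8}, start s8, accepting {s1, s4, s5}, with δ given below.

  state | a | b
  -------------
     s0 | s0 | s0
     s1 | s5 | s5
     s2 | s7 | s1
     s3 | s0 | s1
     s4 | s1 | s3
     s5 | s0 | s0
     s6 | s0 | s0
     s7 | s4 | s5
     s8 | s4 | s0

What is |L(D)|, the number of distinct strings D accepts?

The useful subgraph on states {s1, s3, s4, s5, s8} is acyclic, so L(D) is finite; the longest accepting path visits 5 useful states, giving maximum string length 4.
Counting accepting paths from s8 by length: 1 of length 1, 1 of length 2, 3 of length 3, 2 of length 4. Total 7.

7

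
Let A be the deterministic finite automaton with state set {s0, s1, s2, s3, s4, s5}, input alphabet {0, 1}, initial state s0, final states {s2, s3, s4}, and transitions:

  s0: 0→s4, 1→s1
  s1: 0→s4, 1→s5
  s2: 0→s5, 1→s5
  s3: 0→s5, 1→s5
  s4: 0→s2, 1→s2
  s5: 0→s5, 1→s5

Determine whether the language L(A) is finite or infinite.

finite

The useful states (reachable from s0 and able to reach an accepting state) are {s0, s1, s2, s4}.
Restricted to these states the transition graph has no cycle, so every accepting path has bounded length and L is finite.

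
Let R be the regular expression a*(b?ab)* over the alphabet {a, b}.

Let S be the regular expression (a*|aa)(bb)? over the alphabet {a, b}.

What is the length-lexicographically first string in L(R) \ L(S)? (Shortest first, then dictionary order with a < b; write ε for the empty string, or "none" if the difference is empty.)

ab

The string ab is accepted by R but not by S.
No shorter string lies in the difference, and ab is the lexicographically first length-2 string in L(R) \ L(S).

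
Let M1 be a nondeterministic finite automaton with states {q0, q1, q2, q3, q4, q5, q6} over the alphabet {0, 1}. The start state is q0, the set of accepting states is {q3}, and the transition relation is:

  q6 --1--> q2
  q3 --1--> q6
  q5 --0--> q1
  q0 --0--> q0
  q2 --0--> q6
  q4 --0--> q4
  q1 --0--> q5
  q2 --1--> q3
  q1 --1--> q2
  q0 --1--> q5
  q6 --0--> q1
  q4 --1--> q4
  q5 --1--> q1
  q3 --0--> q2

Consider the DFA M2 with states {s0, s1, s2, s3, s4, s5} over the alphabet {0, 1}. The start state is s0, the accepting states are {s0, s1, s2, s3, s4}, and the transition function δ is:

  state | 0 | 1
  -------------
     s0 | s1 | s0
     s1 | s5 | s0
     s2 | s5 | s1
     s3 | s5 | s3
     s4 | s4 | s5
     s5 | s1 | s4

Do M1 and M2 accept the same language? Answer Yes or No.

No

The string 001111 is accepted by M1 but rejected by M2.
So L(M1) ≠ L(M2).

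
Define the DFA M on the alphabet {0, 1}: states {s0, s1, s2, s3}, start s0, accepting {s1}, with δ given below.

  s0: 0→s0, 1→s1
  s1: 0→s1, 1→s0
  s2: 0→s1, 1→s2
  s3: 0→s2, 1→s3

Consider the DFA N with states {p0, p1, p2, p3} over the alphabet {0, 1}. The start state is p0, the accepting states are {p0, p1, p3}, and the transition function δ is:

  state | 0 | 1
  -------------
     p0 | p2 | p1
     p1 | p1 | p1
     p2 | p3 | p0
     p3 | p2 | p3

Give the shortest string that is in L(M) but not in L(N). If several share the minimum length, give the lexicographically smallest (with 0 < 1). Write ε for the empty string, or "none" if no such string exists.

The string 010 is accepted by M but not by N.
No shorter string lies in the difference, and 010 is the lexicographically first length-3 string in L(M) \ L(N).

010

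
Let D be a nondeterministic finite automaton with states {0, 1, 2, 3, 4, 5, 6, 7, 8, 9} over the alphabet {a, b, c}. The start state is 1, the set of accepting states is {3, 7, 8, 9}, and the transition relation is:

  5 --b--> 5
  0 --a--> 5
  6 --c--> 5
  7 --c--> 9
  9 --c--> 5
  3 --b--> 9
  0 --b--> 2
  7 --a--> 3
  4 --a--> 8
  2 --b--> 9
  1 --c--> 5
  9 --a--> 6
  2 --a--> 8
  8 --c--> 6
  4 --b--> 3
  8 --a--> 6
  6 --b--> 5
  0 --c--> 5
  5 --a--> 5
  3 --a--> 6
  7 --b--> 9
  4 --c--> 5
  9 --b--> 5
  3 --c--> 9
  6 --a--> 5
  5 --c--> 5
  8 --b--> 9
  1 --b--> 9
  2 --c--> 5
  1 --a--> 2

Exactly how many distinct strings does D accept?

The useful subgraph on states {1, 2, 8, 9} is acyclic, so L(D) is finite; the longest accepting path visits 4 useful states, giving maximum string length 3.
Counting accepting paths from 1 by length: 1 of length 1, 2 of length 2, 1 of length 3. Total 4.

4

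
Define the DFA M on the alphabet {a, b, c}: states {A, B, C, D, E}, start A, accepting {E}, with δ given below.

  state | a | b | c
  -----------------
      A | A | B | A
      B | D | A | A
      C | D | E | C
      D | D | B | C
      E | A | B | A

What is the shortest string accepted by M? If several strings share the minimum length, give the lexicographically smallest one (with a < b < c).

bacb

A breadth-first search from A reaches an accepting state first via the path A → B → D → C → E on input bacb.
No string of length < 4 is accepted (BFS exhausts all shorter strings without reaching an accepting state), and bacb is the lexicographically least accepting string of length 4.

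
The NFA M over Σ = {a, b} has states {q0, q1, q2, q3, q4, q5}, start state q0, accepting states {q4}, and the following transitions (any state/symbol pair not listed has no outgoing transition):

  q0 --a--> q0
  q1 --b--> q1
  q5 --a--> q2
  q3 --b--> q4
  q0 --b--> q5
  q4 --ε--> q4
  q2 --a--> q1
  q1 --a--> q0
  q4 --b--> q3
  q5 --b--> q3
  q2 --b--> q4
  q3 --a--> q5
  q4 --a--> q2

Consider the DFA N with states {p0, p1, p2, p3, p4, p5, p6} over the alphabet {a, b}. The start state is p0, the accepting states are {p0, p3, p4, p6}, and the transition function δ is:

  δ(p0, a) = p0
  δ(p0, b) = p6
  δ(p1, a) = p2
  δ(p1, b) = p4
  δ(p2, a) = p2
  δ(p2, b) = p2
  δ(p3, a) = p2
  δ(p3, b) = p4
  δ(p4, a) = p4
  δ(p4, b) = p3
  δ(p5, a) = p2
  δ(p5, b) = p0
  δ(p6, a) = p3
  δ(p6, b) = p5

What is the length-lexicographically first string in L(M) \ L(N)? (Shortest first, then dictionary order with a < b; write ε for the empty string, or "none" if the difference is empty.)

bbaab

The string bbaab is accepted by M but not by N.
No shorter string lies in the difference, and bbaab is the lexicographically first length-5 string in L(M) \ L(N).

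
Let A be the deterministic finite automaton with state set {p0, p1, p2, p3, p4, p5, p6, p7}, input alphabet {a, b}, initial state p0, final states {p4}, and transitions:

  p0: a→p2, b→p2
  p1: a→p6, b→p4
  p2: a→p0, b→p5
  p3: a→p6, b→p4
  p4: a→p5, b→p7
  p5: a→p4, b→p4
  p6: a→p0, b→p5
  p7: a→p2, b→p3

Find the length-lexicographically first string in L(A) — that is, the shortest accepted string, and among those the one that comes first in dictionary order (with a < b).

aba

A breadth-first search from p0 reaches an accepting state first via the path p0 → p2 → p5 → p4 on input aba.
No string of length < 3 is accepted (BFS exhausts all shorter strings without reaching an accepting state), and aba is the lexicographically least accepting string of length 3.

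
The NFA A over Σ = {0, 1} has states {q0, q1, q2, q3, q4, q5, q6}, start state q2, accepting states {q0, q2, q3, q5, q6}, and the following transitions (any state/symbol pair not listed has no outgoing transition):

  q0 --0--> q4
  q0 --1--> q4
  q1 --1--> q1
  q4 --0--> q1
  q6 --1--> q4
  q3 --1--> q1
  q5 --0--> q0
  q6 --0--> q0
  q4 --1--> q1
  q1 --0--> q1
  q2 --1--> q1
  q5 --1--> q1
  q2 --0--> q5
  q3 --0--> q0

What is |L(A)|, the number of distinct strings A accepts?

3

The useful subgraph on states {q0, q2, q5} is acyclic, so L(A) is finite; the longest accepting path visits 3 useful states, giving maximum string length 2.
Counting accepting paths from q2 by length: 1 of length 0, 1 of length 1, 1 of length 2. Total 3.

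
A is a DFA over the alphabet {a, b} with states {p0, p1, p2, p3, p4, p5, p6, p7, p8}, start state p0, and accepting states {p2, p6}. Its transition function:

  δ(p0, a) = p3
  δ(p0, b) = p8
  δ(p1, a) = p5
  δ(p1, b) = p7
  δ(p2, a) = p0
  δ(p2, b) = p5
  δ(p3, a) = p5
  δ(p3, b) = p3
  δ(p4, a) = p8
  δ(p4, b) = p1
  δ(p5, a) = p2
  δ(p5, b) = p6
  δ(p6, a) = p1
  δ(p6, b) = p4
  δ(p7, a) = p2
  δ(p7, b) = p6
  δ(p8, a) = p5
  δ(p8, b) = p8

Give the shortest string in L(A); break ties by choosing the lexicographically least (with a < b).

aaa

A breadth-first search from p0 reaches an accepting state first via the path p0 → p3 → p5 → p2 on input aaa.
No string of length < 3 is accepted (BFS exhausts all shorter strings without reaching an accepting state), and aaa is the lexicographically least accepting string of length 3.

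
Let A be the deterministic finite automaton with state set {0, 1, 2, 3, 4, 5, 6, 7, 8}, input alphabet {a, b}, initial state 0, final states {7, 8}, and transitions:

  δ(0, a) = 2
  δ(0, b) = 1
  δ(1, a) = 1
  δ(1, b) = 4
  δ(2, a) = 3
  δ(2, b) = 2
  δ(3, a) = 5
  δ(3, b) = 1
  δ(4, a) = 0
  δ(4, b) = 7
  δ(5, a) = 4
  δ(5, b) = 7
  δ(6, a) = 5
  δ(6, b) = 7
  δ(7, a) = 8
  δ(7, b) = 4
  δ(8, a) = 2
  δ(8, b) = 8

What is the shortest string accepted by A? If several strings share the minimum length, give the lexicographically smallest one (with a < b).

A breadth-first search from 0 reaches an accepting state first via the path 0 → 1 → 4 → 7 on input bbb.
No string of length < 3 is accepted (BFS exhausts all shorter strings without reaching an accepting state), and bbb is the lexicographically least accepting string of length 3.

bbb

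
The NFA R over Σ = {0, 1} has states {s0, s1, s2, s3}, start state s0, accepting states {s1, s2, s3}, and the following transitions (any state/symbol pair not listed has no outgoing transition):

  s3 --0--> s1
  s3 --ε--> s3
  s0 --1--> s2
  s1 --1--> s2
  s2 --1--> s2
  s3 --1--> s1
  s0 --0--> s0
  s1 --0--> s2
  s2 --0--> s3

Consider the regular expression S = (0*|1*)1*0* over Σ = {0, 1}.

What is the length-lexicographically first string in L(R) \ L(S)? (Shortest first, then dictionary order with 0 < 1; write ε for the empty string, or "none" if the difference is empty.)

101

The string 101 is accepted by R but not by S.
No shorter string lies in the difference, and 101 is the lexicographically first length-3 string in L(R) \ L(S).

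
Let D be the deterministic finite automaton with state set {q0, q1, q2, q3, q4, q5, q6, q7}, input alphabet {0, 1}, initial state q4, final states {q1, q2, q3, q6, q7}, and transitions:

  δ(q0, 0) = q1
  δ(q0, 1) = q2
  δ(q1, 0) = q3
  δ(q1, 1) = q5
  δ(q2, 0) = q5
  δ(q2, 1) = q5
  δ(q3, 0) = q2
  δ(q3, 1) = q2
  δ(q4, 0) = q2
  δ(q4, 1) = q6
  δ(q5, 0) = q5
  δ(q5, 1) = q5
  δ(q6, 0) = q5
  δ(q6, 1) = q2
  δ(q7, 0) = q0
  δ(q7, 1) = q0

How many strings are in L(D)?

3

The useful subgraph on states {q2, q4, q6} is acyclic, so L(D) is finite; the longest accepting path visits 3 useful states, giving maximum string length 2.
Counting accepting paths from q4 by length: 2 of length 1, 1 of length 2. Total 3.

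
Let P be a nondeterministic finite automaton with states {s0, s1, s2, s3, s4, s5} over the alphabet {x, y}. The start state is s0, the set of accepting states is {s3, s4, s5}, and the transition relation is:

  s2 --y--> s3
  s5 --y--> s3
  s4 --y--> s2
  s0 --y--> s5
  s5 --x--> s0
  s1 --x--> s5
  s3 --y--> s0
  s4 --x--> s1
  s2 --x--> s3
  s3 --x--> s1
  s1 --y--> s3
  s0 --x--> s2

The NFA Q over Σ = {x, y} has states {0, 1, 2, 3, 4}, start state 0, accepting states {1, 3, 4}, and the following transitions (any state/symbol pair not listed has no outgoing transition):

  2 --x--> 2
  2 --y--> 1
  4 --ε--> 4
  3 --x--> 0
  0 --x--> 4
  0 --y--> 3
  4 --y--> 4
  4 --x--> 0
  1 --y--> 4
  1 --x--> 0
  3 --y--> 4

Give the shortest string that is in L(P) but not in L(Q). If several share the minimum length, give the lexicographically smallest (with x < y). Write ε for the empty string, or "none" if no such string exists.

xx

The string xx is accepted by P but not by Q.
No shorter string lies in the difference, and xx is the lexicographically first length-2 string in L(P) \ L(Q).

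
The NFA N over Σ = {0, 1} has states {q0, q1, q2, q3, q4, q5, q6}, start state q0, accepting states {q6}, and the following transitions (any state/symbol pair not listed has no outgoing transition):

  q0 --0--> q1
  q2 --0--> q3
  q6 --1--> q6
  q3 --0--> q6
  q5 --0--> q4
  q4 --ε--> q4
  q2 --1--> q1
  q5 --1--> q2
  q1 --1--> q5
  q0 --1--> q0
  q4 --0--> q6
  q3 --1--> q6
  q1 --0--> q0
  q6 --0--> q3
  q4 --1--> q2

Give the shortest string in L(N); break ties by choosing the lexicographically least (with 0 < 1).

A breadth-first search from q0 reaches an accepting state first via the path q0 → q1 → q5 → q4 → q6 on input 0100.
No string of length < 4 is accepted (BFS exhausts all shorter strings without reaching an accepting state), and 0100 is the lexicographically least accepting string of length 4.

0100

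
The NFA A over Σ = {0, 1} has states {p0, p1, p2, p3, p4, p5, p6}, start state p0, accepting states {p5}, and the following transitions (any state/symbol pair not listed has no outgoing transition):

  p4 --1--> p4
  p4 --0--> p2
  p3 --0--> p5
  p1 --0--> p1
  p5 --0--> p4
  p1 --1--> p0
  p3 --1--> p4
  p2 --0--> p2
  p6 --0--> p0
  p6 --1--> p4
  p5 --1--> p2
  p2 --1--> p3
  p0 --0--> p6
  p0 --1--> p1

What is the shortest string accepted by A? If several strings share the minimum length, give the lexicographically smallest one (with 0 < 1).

A breadth-first search from p0 reaches an accepting state first via the path p0 → p6 → p4 → p2 → p3 → p5 on input 01010.
No string of length < 5 is accepted (BFS exhausts all shorter strings without reaching an accepting state), and 01010 is the lexicographically least accepting string of length 5.

01010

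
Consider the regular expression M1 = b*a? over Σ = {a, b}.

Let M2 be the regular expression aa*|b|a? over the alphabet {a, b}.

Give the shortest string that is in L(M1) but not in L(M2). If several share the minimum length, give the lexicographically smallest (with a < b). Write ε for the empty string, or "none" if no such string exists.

The string ba is accepted by M1 but not by M2.
No shorter string lies in the difference, and ba is the lexicographically first length-2 string in L(M1) \ L(M2).

ba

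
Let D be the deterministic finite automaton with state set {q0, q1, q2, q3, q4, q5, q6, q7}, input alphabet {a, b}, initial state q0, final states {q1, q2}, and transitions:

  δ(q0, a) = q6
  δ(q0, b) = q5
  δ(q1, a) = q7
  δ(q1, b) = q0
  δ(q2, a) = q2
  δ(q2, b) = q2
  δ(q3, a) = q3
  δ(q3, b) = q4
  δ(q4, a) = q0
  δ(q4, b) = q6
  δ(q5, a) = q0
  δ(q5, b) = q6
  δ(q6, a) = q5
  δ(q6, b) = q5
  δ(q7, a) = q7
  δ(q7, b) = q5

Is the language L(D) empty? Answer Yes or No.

The states reachable from the start state are {q0, q5, q6}.
None of the accepting states {q1, q2} is reachable, so no string is accepted and L(D) = ∅.

Yes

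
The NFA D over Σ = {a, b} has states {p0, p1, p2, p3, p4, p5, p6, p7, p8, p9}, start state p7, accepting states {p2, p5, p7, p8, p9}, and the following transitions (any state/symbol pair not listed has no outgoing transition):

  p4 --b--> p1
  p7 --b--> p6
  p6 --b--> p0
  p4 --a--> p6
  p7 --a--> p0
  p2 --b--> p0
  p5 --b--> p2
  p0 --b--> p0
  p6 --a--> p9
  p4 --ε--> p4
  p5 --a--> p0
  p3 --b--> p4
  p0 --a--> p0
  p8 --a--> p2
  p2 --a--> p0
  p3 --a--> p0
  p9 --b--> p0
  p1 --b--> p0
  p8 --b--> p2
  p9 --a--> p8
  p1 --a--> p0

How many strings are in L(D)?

The useful subgraph on states {p2, p6, p7, p8, p9} is acyclic, so L(D) is finite; the longest accepting path visits 5 useful states, giving maximum string length 4.
Counting accepting paths from p7 by length: 1 of length 0, 1 of length 2, 1 of length 3, 2 of length 4. Total 5.

5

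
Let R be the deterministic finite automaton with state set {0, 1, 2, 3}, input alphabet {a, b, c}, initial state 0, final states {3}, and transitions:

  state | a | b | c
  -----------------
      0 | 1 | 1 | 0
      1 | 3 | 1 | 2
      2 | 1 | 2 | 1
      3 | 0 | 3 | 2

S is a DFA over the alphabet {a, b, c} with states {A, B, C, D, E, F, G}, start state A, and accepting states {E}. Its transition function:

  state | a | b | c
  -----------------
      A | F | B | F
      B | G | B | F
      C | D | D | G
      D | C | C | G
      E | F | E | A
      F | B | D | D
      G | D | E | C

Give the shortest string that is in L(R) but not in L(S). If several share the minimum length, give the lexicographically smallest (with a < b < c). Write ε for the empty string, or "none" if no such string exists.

aa

The string aa is accepted by R but not by S.
No shorter string lies in the difference, and aa is the lexicographically first length-2 string in L(R) \ L(S).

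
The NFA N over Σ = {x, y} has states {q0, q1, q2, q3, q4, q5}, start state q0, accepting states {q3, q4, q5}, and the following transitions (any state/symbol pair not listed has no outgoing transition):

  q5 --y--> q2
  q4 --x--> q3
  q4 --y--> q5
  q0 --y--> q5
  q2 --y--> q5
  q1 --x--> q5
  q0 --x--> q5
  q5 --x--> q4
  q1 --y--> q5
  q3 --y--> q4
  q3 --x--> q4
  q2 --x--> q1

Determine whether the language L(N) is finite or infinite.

infinite

State q5 is reachable from the start and can reach an accepting state, and it lies on the cycle q5 → q2 → q1 → q5.
Traversing that cycle any number of times yields accepted strings of unbounded length, so the language is infinite.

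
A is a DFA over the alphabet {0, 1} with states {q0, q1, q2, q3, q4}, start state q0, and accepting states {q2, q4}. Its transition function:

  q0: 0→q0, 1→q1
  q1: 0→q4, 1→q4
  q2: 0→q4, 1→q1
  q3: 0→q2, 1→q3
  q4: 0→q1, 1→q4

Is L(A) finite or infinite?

infinite

State q0 is reachable from the start and can reach an accepting state, and it lies on the cycle q0 → q0.
Traversing that cycle any number of times yields accepted strings of unbounded length, so the language is infinite.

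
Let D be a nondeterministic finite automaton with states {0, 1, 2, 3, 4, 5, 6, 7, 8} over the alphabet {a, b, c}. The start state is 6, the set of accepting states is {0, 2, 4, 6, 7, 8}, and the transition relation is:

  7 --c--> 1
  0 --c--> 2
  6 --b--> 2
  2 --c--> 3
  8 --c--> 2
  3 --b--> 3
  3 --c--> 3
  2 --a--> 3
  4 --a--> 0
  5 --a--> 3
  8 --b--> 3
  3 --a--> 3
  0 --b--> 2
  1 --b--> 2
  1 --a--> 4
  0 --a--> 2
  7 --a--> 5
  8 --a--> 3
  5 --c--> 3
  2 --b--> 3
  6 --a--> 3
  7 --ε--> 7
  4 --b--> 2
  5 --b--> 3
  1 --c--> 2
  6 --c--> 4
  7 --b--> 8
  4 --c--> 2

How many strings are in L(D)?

9

The useful subgraph on states {0, 2, 4, 6} is acyclic, so L(D) is finite; the longest accepting path visits 4 useful states, giving maximum string length 3.
Counting accepting paths from 6 by length: 1 of length 0, 2 of length 1, 3 of length 2, 3 of length 3. Total 9.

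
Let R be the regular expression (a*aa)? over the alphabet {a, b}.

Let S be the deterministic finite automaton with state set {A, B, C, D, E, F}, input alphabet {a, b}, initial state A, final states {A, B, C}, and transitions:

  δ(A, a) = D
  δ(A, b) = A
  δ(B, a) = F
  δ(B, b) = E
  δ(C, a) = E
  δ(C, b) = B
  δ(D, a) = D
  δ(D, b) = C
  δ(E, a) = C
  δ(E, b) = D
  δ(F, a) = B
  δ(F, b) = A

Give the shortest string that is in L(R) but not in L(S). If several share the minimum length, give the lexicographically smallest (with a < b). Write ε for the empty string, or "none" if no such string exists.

The string aa is accepted by R but not by S.
No shorter string lies in the difference, and aa is the lexicographically first length-2 string in L(R) \ L(S).

aa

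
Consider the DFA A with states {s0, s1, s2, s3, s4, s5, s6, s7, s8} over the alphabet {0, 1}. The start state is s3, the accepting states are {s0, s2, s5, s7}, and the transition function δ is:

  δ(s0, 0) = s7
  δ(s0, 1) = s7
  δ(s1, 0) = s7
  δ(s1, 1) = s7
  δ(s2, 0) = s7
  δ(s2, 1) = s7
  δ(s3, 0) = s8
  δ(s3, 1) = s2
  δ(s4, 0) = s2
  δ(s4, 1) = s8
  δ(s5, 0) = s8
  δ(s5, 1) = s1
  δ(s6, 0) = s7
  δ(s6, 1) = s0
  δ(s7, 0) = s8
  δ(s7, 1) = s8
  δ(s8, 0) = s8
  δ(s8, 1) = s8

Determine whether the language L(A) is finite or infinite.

finite

The useful states (reachable from s3 and able to reach an accepting state) are {s2, s3, s7}.
Restricted to these states the transition graph has no cycle, so every accepting path has bounded length and L is finite.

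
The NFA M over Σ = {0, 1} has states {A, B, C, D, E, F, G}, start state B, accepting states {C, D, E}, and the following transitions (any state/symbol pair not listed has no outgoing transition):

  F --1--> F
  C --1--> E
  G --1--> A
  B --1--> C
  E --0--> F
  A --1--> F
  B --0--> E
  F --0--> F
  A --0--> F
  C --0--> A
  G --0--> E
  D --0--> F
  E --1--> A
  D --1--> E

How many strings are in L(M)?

3

The useful subgraph on states {B, C, E} is acyclic, so L(M) is finite; the longest accepting path visits 3 useful states, giving maximum string length 2.
Counting accepting paths from B by length: 2 of length 1, 1 of length 2. Total 3.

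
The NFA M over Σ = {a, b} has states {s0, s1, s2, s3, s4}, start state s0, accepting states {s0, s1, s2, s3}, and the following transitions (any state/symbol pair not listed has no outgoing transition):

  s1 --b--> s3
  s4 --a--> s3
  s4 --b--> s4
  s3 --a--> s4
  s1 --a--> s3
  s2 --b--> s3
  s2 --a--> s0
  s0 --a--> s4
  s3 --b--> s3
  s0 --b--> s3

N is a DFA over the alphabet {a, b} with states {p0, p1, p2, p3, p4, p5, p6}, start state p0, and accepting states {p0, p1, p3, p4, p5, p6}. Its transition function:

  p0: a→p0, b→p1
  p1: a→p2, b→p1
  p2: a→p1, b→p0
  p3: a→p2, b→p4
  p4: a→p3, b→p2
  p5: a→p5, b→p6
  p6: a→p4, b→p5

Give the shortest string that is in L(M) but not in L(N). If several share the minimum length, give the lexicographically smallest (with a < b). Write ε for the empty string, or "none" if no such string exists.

aba

The string aba is accepted by M but not by N.
No shorter string lies in the difference, and aba is the lexicographically first length-3 string in L(M) \ L(N).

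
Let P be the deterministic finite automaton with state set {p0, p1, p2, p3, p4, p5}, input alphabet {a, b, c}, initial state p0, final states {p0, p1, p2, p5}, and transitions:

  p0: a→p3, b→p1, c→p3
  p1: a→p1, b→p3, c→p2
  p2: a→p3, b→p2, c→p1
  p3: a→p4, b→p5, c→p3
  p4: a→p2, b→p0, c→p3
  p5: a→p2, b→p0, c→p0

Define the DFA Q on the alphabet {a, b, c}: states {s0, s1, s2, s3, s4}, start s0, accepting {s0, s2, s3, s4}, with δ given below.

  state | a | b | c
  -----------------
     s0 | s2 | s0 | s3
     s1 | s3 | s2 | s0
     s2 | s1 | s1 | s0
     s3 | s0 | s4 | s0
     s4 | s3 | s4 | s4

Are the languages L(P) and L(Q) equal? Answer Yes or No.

No

The string ab is accepted by P but rejected by Q.
So L(P) ≠ L(Q).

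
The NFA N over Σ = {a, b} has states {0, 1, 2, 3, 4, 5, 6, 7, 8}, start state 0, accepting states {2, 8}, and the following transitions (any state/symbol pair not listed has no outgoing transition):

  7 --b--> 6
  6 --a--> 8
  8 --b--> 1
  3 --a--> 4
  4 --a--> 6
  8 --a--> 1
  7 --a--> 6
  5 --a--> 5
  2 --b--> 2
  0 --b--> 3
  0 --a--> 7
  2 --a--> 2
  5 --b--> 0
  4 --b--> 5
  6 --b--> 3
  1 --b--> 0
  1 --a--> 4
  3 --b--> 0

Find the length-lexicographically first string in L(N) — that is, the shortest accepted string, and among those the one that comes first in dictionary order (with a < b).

aaa

A breadth-first search from 0 reaches an accepting state first via the path 0 → 7 → 6 → 8 on input aaa.
No string of length < 3 is accepted (BFS exhausts all shorter strings without reaching an accepting state), and aaa is the lexicographically least accepting string of length 3.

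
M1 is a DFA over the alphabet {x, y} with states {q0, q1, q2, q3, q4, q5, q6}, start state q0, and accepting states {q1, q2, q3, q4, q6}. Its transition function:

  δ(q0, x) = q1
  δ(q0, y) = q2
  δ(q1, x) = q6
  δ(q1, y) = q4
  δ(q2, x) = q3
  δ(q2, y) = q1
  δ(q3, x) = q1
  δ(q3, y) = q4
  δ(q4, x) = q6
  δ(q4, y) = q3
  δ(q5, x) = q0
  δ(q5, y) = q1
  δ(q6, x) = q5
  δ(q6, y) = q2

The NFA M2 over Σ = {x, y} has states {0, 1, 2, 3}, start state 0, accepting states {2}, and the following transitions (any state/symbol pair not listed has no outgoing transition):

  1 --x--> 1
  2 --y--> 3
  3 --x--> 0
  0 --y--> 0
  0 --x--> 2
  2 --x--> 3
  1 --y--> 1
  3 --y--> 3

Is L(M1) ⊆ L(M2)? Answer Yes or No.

No

The string y is in L(M1) but not in L(M2).
So L(M1) ⊄ L(M2).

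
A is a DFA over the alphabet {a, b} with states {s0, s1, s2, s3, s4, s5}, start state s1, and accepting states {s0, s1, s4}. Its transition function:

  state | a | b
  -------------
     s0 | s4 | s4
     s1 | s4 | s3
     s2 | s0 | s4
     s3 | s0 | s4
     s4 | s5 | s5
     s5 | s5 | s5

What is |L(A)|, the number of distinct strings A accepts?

6

The useful subgraph on states {s0, s1, s3, s4} is acyclic, so L(A) is finite; the longest accepting path visits 4 useful states, giving maximum string length 3.
Counting accepting paths from s1 by length: 1 of length 0, 1 of length 1, 2 of length 2, 2 of length 3. Total 6.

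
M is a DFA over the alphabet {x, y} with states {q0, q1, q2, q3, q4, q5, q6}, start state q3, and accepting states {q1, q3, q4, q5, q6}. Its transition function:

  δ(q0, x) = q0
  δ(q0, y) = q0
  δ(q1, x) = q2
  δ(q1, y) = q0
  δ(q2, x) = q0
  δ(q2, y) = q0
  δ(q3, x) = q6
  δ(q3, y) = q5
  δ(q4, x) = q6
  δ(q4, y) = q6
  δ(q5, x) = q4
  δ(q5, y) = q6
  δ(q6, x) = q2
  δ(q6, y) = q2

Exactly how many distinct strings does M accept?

7

The useful subgraph on states {q3, q4, q5, q6} is acyclic, so L(M) is finite; the longest accepting path visits 4 useful states, giving maximum string length 3.
Counting accepting paths from q3 by length: 1 of length 0, 2 of length 1, 2 of length 2, 2 of length 3. Total 7.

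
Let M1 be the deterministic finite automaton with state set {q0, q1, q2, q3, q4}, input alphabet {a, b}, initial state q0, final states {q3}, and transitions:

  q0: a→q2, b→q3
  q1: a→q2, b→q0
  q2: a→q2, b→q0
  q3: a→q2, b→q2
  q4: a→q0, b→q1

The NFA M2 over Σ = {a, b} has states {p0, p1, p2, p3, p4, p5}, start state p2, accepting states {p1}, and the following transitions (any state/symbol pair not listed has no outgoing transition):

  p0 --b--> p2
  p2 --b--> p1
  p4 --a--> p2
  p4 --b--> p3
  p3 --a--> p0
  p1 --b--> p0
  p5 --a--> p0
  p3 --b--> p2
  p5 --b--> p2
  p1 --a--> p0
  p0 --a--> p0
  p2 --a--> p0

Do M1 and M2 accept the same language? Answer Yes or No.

Yes

Exploring the product automaton M1 × M2 from the start pair (q0, p2), following both machines on each input symbol, reaches 3 state pairs: (q0, p2), (q2, p0), (q3, p1).
M1 accepts in {q3} and M2 accepts in {p1}. In every reachable pair the two components are either both accepting — (q3, p1) — or both non-accepting, so no string is accepted by exactly one of the machines: L(M1) \ L(M2) and L(M2) \ L(M1) are both empty.
Hence every string is accepted by M1 iff it is accepted by M2, and the two languages coincide.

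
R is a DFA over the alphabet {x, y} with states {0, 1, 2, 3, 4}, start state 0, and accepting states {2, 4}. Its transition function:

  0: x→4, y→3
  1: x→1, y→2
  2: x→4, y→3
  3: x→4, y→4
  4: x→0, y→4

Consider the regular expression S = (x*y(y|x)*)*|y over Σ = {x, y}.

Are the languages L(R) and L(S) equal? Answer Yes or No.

No

The string x is accepted by R but rejected by S.
So L(R) ≠ L(S).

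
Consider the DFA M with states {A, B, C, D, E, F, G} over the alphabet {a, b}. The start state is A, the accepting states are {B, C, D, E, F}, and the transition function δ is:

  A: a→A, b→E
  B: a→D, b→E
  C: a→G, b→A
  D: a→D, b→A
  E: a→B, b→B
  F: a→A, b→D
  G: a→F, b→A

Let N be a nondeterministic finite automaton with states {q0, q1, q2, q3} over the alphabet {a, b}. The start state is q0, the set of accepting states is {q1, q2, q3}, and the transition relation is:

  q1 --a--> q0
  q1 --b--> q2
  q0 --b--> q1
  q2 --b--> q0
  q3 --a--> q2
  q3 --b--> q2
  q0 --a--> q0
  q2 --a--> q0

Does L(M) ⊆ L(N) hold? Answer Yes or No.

No

The string ba is in L(M) but not in L(N).
So L(M) ⊄ L(N).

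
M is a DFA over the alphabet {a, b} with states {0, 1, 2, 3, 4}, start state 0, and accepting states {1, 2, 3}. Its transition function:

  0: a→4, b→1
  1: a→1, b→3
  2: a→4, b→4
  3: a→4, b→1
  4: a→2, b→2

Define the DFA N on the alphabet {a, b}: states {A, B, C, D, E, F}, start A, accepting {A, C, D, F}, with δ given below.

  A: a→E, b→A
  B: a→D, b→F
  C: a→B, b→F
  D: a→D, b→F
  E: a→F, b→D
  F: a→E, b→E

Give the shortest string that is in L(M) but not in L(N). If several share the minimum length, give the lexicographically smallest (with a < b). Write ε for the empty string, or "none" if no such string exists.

The string ba is accepted by M but not by N.
No shorter string lies in the difference, and ba is the lexicographically first length-2 string in L(M) \ L(N).

ba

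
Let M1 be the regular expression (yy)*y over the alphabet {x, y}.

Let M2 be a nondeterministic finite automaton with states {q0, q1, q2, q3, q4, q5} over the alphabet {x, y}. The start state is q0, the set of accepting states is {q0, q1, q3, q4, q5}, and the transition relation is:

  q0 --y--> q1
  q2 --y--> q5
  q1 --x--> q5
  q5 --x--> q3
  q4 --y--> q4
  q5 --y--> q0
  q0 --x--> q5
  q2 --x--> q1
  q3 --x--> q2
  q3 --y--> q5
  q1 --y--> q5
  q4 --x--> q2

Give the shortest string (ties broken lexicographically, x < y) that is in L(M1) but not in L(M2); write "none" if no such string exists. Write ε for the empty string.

none

Converting the expression M1 to a DFA (subset construction, then merging equivalent states) gives the minimal DFA with states {r0, r1, r2}, start state r0, accepting states {r2} and transitions r0: x→r1, y→r2; r1: x→r1, y→r1; r2: x→r1, y→r0.
Exploring the product automaton M1 × M2 from the start pair (r0, q0), following both machines on each input symbol, reaches 11 state pairs: (r0, q0), (r1, q5), (r2, q1), (r1, q3), (r1, q0), (r0, q5), (r1, q2), (r1, q1), (r2, q0), (r0, q1), (r2, q5).
M1 accepts in {r2} and M2 accepts in {q0, q1, q3, q4, q5}. The reachable pairs whose M1-component is accepting are (r2, q1), (r2, q0), (r2, q5); in each of them the M2-component is accepting too, so the product for L(M1) \ L(M2) (M1-component accepting, M2-component rejecting) has no reachable accepting pair and the difference is empty.
So every string accepted by M1 is also accepted by M2: L(M1) \ L(M2) = ∅ and there is no such string.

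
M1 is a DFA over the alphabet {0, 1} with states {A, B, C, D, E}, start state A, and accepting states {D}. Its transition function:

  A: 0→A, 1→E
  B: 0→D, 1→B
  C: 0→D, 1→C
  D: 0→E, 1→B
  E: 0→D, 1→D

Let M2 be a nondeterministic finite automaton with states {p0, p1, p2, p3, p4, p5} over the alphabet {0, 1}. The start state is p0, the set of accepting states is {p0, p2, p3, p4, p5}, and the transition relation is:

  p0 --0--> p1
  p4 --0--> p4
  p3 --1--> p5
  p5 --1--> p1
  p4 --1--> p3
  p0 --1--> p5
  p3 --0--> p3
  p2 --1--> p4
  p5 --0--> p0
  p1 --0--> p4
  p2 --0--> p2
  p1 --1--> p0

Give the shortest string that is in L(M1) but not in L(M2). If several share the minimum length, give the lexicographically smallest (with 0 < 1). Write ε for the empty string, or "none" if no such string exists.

11

The string 11 is accepted by M1 but not by M2.
No shorter string lies in the difference, and 11 is the lexicographically first length-2 string in L(M1) \ L(M2).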